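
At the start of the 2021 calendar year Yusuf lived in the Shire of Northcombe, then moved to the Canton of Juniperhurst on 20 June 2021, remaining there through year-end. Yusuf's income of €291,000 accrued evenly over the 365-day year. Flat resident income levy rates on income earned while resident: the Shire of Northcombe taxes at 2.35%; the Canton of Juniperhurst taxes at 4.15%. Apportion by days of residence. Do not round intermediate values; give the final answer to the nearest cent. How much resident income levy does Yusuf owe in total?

€9,636.88

The Shire of Northcombe, 1 January – 19 June 2021: 170 days → €291,000 × 2.35% × 170/365 = €3,185.0548
The Canton of Juniperhurst, 20 June – 31 December 2021: 195 days → €291,000 × 4.15% × 195/365 = €6,451.8288
Total = €9,636.8836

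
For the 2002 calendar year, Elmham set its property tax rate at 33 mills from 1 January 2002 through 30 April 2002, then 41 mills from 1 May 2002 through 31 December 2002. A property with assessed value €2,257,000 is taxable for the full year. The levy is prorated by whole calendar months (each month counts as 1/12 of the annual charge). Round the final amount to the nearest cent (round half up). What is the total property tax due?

1 January – 30 April 2002: 4 months at 33 mills → €2,257,000 × 3.3% × 4/12 = €24,827.0000
1 May – 31 December 2002: 8 months at 41 mills → €2,257,000 × 4.1% × 8/12 = €61,691.3333
Total = €86,518.3333

€86,518.33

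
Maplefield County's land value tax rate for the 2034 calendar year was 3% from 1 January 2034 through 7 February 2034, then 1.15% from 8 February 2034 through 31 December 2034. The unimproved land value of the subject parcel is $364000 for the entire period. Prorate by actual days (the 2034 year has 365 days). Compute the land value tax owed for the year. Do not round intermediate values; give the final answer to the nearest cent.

$4887.07

1 January – 7 February 2034: 38 days at 3% → $364000 × 3% × 38/365 = $1136.8767
8 February – 31 December 2034: 327 days at 1.15% → $364000 × 1.15% × 327/365 = $3750.1973
Total = $4887.0740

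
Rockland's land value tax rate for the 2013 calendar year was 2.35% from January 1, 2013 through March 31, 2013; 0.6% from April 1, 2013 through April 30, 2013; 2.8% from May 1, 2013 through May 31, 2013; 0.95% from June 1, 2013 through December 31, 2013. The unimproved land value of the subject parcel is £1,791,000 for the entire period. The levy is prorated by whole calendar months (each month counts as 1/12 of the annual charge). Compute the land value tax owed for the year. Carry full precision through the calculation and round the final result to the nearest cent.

January 1 – March 31, 2013: 3 months at 2.35% → £1,791,000 × 2.35% × 3/12 = £10,522.1250
April 1 – April 30, 2013: 1 month at 0.6% → £1,791,000 × 0.6% × 1/12 = £895.5000
May 1 – May 31, 2013: 1 month at 2.8% → £1,791,000 × 2.8% × 1/12 = £4,179.0000
June 1 – December 31, 2013: 7 months at 0.95% → £1,791,000 × 0.95% × 7/12 = £9,925.1250
Total = £25,521.7500

£25,521.75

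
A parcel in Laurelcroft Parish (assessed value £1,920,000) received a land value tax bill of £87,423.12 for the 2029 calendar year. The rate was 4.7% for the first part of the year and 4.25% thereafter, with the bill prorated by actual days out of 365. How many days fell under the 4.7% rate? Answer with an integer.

Let d = days at the first rate; then 365 − d days at the second rate.
£1,920,000 × [4.7%·d + 4.25%·(365−d)] / 365 = £87,423.12
Solving gives d = 246, so the new rate took effect on September 4, 2029.

246 days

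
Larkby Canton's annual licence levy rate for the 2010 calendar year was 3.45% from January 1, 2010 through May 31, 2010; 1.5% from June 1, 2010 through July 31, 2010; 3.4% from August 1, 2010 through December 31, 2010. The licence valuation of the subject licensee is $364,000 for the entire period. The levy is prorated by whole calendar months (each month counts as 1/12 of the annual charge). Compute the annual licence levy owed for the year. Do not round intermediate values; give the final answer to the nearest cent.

January 1 – May 31, 2010: 5 months at 3.45% → $364,000 × 3.45% × 5/12 = $5,232.5000
June 1 – July 31, 2010: 2 months at 1.5% → $364,000 × 1.5% × 2/12 = $910.0000
August 1 – December 31, 2010: 5 months at 3.4% → $364,000 × 3.4% × 5/12 = $5,156.6667
Total = $11,299.1667

$11,299.17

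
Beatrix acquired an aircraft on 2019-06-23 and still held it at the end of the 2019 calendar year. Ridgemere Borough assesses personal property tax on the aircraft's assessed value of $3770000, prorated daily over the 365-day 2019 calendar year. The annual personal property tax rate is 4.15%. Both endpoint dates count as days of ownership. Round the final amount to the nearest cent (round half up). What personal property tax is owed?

Days held (2019-06-23 to 2019-12-31): 192 out of 365
Tax = $3770000 × 4.15% × 192/365 = $82299.6164

$82299.62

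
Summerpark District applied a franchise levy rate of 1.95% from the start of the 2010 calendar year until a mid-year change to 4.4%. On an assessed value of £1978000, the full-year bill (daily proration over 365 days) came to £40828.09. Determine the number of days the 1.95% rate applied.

Let d = days at the first rate; then 365 − d days at the second rate.
£1978000 × [1.95%·d + 4.4%·(365−d)] / 365 = £40828.09
Solving gives d = 348, so the new rate took effect on 15 December 2010.

348 days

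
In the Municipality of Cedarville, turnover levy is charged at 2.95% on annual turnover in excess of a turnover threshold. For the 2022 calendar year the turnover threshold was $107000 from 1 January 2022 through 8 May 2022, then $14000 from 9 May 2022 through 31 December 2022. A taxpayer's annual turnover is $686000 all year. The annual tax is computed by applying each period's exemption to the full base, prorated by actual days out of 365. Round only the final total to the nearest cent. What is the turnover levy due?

1 January – 8 May 2022: 128 days, exemption $107000 → ($686000 − $107000) × 2.95% × 128/365 = $5989.8740
9 May – 31 December 2022: 237 days, exemption $14000 → ($686000 − $14000) × 2.95% × 237/365 = $12872.0219
Total = $18861.8959

$18861.90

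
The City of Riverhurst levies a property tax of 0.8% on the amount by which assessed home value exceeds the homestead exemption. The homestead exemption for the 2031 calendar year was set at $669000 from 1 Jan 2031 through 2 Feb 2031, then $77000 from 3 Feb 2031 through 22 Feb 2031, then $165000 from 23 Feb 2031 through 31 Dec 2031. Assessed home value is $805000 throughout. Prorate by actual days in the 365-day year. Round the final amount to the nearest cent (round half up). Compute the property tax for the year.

$4794.04

1 Jan – 2 Feb 2031: 33 days, exemption $669000 → ($805000 − $669000) × 0.8% × 33/365 = $98.3671
3 Feb – 22 Feb 2031: 20 days, exemption $77000 → ($805000 − $77000) × 0.8% × 20/365 = $319.1233
23 Feb – 31 Dec 2031: 312 days, exemption $165000 → ($805000 − $165000) × 0.8% × 312/365 = $4376.5479
Total = $4794.0384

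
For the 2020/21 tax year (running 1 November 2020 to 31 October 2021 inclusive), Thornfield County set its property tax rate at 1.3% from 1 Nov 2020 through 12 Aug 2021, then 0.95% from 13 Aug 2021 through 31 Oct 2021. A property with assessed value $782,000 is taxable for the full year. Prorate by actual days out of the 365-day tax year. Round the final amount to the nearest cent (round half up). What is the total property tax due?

$9,566.11

1 Nov 2020 – 12 Aug 2021: 285 days at 1.3% → $782,000 × 1.3% × 285/365 = $7,937.8356
13 Aug – 31 Oct 2021: 80 days at 0.95% → $782,000 × 0.95% × 80/365 = $1,628.2740
Total = $9,566.1096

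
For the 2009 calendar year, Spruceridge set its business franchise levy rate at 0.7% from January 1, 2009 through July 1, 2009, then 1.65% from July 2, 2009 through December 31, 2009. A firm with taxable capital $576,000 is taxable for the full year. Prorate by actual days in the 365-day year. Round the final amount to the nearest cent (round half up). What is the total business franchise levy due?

January 1 – July 1, 2009: 182 days at 0.7% → $576,000 × 0.7% × 182/365 = $2,010.4767
July 2 – December 31, 2009: 183 days at 1.65% → $576,000 × 1.65% × 183/365 = $4,765.0192
Total = $6,775.4959

$6,775.50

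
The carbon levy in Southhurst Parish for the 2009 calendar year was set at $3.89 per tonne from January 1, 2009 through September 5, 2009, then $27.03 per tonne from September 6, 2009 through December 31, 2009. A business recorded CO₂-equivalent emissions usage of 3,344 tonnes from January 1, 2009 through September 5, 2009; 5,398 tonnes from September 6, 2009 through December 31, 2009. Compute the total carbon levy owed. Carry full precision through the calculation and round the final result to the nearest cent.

January 1 – September 5, 2009: 3,344 tonnes at $3.89/tonne → $13008.16
September 6 – December 31, 2009: 5,398 tonnes at $27.03/tonne → $145907.94

$158916.10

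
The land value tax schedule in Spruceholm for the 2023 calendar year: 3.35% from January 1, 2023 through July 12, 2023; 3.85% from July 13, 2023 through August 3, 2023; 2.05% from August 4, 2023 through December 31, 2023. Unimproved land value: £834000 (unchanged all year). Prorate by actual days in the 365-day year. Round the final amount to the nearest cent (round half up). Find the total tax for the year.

£23734.73

January 1 – July 12, 2023: 193 days at 3.35% → £834000 × 3.35% × 193/365 = £14773.2247
July 13 – August 3, 2023: 22 days at 3.85% → £834000 × 3.85% × 22/365 = £1935.3370
August 4 – December 31, 2023: 150 days at 2.05% → £834000 × 2.05% × 150/365 = £7026.1644
Total = £23734.7260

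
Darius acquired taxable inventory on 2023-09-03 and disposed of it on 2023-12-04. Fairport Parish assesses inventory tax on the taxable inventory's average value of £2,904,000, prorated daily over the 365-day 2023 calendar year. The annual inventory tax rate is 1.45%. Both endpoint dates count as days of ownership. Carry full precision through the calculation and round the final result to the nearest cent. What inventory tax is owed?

£10,728.89

Days held (2023-09-03 to 2023-12-04): 93 out of 365
Tax = £2,904,000 × 1.45% × 93/365 = £10,728.8877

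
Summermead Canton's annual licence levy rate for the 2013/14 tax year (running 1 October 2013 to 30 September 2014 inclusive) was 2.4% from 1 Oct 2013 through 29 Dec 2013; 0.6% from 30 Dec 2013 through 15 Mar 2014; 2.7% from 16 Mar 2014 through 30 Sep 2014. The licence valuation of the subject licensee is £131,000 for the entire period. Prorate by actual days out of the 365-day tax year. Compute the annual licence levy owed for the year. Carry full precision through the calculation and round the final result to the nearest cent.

1 Oct – 29 Dec 2013: 90 days at 2.4% → £131,000 × 2.4% × 90/365 = £775.2329
30 Dec 2013 – 15 Mar 2014: 76 days at 0.6% → £131,000 × 0.6% × 76/365 = £163.6603
16 Mar – 30 Sep 2014: 199 days at 2.7% → £131,000 × 2.7% × 199/365 = £1,928.3918
Total = £2,867.2849

£2,867.28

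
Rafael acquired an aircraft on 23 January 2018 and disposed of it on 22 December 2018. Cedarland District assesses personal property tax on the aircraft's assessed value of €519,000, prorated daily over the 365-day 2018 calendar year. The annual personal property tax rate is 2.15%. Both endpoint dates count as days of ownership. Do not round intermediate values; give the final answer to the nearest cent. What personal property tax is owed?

€10,210.79

Days held (23 January – 22 December 2018): 334 out of 365
Tax = €519,000 × 2.15% × 334/365 = €10,210.7918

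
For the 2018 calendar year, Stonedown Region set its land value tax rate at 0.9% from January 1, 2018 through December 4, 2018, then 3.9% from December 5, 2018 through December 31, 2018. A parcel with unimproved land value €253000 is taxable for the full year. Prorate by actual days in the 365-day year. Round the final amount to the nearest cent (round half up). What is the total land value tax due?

€2838.45

January 1 – December 4, 2018: 338 days at 0.9% → €253000 × 0.9% × 338/365 = €2108.5644
December 5 – December 31, 2018: 27 days at 3.9% → €253000 × 3.9% × 27/365 = €729.8877
Total = €2838.4521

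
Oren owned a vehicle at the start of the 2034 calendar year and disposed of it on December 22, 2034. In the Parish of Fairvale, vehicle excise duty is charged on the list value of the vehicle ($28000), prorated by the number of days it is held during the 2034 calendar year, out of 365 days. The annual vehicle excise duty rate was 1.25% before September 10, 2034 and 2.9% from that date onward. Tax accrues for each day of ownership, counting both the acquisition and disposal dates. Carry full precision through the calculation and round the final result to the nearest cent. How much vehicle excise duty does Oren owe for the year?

$473.01

January 1 – September 9, 2034: 252 days at 1.25% → $28000 × 1.25% × 252/365 = $241.6438
September 10 – December 22, 2034: 104 days at 2.9% → $28000 × 2.9% × 104/365 = $231.3644
Total = $473.0082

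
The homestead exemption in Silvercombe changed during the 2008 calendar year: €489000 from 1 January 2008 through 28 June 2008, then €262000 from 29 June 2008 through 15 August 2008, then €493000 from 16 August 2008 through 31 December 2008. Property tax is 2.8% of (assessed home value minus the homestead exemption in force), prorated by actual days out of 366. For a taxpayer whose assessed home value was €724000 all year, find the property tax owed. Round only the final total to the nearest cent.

1 January – 28 June 2008: 180 days, exemption €489000 → (€724000 − €489000) × 2.8% × 180/366 = €3236.0656
29 June – 15 August 2008: 48 days, exemption €262000 → (€724000 − €262000) × 2.8% × 48/366 = €1696.5246
16 August – 31 December 2008: 138 days, exemption €493000 → (€724000 − €493000) × 2.8% × 138/366 = €2438.7541
Total = €7371.3443

€7371.34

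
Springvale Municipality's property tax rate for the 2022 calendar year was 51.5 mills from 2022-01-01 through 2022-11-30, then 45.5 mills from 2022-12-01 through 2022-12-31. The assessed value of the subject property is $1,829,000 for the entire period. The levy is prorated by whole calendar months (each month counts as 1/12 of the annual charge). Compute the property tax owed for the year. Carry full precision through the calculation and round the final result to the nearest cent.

2022-01-01 to 2022-11-30: 11 months at 51.5 mills → $1,829,000 × 5.15% × 11/12 = $86,344.0417
2022-12-01 to 2022-12-31: 1 month at 45.5 mills → $1,829,000 × 4.55% × 1/12 = $6,934.9583
Total = $93,279.0000

$93,279.00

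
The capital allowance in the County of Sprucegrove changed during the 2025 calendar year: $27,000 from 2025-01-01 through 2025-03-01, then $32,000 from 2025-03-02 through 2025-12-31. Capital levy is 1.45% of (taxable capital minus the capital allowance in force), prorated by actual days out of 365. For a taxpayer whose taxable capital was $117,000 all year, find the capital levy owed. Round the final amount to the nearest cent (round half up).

$1,244.42

2025-01-01 to 2025-03-01: 60 days, exemption $27,000 → ($117,000 − $27,000) × 1.45% × 60/365 = $214.5205
2025-03-02 to 2025-12-31: 305 days, exemption $32,000 → ($117,000 − $32,000) × 1.45% × 305/365 = $1,029.8973
Total = $1,244.4178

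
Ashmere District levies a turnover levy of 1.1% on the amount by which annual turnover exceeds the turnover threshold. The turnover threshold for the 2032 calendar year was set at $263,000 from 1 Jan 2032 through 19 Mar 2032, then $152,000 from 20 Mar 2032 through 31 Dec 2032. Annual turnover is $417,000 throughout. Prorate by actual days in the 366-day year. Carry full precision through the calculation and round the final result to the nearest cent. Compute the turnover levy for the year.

1 Jan – 19 Mar 2032: 79 days, exemption $263,000 → ($417,000 − $263,000) × 1.1% × 79/366 = $365.6448
20 Mar – 31 Dec 2032: 287 days, exemption $152,000 → ($417,000 − $152,000) × 1.1% × 287/366 = $2,285.8060
Total = $2,651.4508

$2,651.45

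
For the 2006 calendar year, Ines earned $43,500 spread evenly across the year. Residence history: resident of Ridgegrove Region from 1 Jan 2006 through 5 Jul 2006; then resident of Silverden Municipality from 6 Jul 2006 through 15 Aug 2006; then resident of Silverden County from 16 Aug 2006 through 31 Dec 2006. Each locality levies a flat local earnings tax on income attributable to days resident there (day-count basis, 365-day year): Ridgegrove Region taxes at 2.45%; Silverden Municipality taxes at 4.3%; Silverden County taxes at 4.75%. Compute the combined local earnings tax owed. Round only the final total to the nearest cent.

Ridgegrove Region, 1 Jan – 5 Jul 2006: 186 days → $43,500 × 2.45% × 186/365 = $543.0945
Silverden Municipality, 6 Jul – 15 Aug 2006: 41 days → $43,500 × 4.3% × 41/365 = $210.1110
Silverden County, 16 Aug – 31 Dec 2006: 138 days → $43,500 × 4.75% × 138/365 = $781.2123
Total = $1,534.4178

$1,534.42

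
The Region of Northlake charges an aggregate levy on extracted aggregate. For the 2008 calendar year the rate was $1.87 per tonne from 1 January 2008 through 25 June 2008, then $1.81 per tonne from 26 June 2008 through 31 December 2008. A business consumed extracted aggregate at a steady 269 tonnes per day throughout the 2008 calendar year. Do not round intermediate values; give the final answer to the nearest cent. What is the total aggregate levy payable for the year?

1 January – 25 June 2008: 177 days × 269 tonnes/day = 47,613 tonnes at $1.87/tonne → $89036.31
26 June – 31 December 2008: 189 days × 269 tonnes/day = 50,841 tonnes at $1.81/tonne → $92022.21

$181058.52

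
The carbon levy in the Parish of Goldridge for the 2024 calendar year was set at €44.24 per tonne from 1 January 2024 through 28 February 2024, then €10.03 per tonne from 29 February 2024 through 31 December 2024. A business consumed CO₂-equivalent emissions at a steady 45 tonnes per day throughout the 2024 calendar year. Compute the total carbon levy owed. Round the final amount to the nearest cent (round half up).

€256021.65

1 January – 28 February 2024: 59 days × 45 tonnes/day = 2,655 tonnes at €44.24/tonne → €117457.20
29 February – 31 December 2024: 307 days × 45 tonnes/day = 13,815 tonnes at €10.03/tonne → €138564.45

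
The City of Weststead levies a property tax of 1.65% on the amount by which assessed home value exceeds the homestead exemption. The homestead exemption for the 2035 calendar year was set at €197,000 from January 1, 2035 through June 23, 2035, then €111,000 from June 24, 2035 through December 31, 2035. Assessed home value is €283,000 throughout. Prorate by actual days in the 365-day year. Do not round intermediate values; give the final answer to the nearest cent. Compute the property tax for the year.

€2,161.55

January 1 – June 23, 2035: 174 days, exemption €197,000 → (€283,000 − €197,000) × 1.65% × 174/365 = €676.4548
June 24 – December 31, 2035: 191 days, exemption €111,000 → (€283,000 − €111,000) × 1.65% × 191/365 = €1,485.0904
Total = €2,161.5452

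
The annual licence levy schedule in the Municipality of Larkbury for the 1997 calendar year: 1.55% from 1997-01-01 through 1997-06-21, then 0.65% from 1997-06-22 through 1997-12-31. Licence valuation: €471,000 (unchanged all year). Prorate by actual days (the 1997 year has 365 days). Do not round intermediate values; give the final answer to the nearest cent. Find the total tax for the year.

1997-01-01 to 1997-06-21: 172 days at 1.55% → €471,000 × 1.55% × 172/365 = €3,440.2356
1997-06-22 to 1997-12-31: 193 days at 0.65% → €471,000 × 0.65% × 193/365 = €1,618.8205
Total = €5,059.0562

€5,059.06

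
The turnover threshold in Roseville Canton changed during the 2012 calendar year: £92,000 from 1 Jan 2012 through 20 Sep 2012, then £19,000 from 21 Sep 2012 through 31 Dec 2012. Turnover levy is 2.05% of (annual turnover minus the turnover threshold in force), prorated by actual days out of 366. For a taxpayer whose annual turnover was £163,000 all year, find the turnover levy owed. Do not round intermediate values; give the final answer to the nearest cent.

£1,872.56

1 Jan – 20 Sep 2012: 264 days, exemption £92,000 → (£163,000 − £92,000) × 2.05% × 264/366 = £1,049.8689
21 Sep – 31 Dec 2012: 102 days, exemption £19,000 → (£163,000 − £19,000) × 2.05% × 102/366 = £822.6885
Total = £1,872.5574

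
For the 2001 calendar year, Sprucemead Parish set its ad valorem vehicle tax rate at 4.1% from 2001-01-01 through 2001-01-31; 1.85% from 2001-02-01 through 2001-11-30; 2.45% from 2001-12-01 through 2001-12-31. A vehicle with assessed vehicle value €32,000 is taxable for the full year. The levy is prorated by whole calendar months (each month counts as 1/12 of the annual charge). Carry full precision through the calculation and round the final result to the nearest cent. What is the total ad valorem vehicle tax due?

€668.00

2001-01-01 to 2001-01-31: 1 month at 4.1% → €32,000 × 4.1% × 1/12 = €109.3333
2001-02-01 to 2001-11-30: 10 months at 1.85% → €32,000 × 1.85% × 10/12 = €493.3333
2001-12-01 to 2001-12-31: 1 month at 2.45% → €32,000 × 2.45% × 1/12 = €65.3333
Total = €668.0000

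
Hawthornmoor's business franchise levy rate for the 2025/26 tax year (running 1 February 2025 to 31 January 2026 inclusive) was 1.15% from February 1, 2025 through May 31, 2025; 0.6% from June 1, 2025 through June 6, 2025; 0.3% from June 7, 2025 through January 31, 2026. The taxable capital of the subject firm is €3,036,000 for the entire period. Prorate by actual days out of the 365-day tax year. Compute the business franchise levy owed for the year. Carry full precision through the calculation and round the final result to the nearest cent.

February 1 – May 31, 2025: 120 days at 1.15% → €3,036,000 × 1.15% × 120/365 = €11,478.5753
June 1 – June 6, 2025: 6 days at 0.6% → €3,036,000 × 0.6% × 6/365 = €299.4411
June 7, 2025 – January 31, 2026: 239 days at 0.3% → €3,036,000 × 0.3% × 239/365 = €5,963.8685
Total = €17,741.8849

€17,741.88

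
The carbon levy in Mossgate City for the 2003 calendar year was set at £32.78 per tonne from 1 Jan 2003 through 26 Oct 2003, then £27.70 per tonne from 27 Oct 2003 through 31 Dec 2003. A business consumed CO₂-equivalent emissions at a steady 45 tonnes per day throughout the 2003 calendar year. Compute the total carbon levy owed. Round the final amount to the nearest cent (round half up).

£523,323.90

1 Jan – 26 Oct 2003: 299 days × 45 tonnes/day = 13,455 tonnes at £32.78/tonne → £441,054.90
27 Oct – 31 Dec 2003: 66 days × 45 tonnes/day = 2,970 tonnes at £27.70/tonne → £82,269.00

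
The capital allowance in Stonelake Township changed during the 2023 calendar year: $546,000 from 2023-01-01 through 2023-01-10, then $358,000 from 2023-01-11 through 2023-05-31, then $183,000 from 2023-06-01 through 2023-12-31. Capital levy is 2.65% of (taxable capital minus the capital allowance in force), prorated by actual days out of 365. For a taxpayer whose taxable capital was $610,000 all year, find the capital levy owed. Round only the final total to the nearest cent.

$9,260.48

2023-01-01 to 2023-01-10: 10 days, exemption $546,000 → ($610,000 − $546,000) × 2.65% × 10/365 = $46.4658
2023-01-11 to 2023-05-31: 141 days, exemption $358,000 → ($610,000 − $358,000) × 2.65% × 141/365 = $2,579.7205
2023-06-01 to 2023-12-31: 214 days, exemption $183,000 → ($610,000 − $183,000) × 2.65% × 214/365 = $6,634.2932
Total = $9,260.4795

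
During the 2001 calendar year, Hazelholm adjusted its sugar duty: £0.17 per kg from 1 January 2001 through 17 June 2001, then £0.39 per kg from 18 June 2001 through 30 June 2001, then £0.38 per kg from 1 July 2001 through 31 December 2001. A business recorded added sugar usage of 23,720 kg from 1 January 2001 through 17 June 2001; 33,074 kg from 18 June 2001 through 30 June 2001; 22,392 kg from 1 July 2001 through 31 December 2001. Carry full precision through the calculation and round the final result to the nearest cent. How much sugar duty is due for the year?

£25,440.22

1 January – 17 June 2001: 23,720 kg at £0.17/kg → £4,032.40
18 June – 30 June 2001: 33,074 kg at £0.39/kg → £12,898.86
1 July – 31 December 2001: 22,392 kg at £0.38/kg → £8,508.96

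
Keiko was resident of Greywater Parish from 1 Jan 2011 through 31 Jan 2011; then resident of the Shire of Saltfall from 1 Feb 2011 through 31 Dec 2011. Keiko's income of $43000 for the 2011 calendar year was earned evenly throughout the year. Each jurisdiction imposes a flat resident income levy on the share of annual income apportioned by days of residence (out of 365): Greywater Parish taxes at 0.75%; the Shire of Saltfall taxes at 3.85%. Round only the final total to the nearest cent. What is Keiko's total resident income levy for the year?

Greywater Parish, 1 Jan – 31 Jan 2011: 31 days → $43000 × 0.75% × 31/365 = $27.3904
The Shire of Saltfall, 1 Feb – 31 Dec 2011: 334 days → $43000 × 3.85% × 334/365 = $1514.8959
Total = $1542.2863

$1542.29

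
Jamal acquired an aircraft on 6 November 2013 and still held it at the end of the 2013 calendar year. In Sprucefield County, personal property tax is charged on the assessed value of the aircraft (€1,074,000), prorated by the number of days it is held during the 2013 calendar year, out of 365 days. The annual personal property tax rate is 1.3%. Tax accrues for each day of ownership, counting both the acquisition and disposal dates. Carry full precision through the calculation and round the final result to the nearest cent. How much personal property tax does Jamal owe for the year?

Days held (6 November – 31 December 2013): 56 out of 365
Tax = €1,074,000 × 1.3% × 56/365 = €2,142.1151

€2,142.12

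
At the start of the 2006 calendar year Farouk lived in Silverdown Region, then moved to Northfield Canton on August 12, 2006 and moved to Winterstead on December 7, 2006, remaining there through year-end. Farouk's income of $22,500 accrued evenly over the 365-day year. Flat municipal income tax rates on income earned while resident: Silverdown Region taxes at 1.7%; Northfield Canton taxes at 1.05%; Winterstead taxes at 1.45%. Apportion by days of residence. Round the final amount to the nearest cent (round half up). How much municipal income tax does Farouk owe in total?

Silverdown Region, January 1 – August 11, 2006: 223 days → $22,500 × 1.7% × 223/365 = $233.6918
Northfield Canton, August 12 – December 6, 2006: 117 days → $22,500 × 1.05% × 117/365 = $75.7295
Winterstead, December 7 – December 31, 2006: 25 days → $22,500 × 1.45% × 25/365 = $22.3459
Total = $331.7671

$331.77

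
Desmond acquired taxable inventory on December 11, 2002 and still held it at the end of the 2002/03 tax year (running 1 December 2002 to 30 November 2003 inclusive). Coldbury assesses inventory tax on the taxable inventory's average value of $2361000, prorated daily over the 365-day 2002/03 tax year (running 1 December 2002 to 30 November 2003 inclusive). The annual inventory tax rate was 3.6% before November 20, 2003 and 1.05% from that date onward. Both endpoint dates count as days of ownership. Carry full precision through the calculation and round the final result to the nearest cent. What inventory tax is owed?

$80852.93

December 11, 2002 – November 19, 2003: 344 days at 3.6% → $2361000 × 3.6% × 344/365 = $80105.8192
November 20 – November 30, 2003: 11 days at 1.05% → $2361000 × 1.05% × 11/365 = $747.1110
Total = $80852.9301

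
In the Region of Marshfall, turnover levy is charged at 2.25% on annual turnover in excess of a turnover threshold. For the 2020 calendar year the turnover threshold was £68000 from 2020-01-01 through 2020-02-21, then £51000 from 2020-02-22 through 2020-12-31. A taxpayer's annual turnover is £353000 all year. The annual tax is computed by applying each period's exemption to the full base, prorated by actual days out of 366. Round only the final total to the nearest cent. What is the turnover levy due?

2020-01-01 to 2020-02-21: 52 days, exemption £68000 → (£353000 − £68000) × 2.25% × 52/366 = £911.0656
2020-02-22 to 2020-12-31: 314 days, exemption £51000 → (£353000 − £51000) × 2.25% × 314/366 = £5829.5902
Total = £6740.6557

£6740.66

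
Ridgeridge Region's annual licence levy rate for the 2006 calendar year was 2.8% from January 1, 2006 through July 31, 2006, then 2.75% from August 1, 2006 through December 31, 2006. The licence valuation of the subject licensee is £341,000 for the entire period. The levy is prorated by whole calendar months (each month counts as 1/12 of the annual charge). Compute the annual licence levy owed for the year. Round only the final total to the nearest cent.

£9,476.96

January 1 – July 31, 2006: 7 months at 2.8% → £341,000 × 2.8% × 7/12 = £5,569.6667
August 1 – December 31, 2006: 5 months at 2.75% → £341,000 × 2.75% × 5/12 = £3,907.2917
Total = £9,476.9583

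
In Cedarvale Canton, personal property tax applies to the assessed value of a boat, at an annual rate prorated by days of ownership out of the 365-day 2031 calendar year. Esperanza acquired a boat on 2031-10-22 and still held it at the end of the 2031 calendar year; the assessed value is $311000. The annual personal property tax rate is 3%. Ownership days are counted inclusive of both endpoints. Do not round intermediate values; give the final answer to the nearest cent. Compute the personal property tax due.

Days held (2031-10-22 to 2031-12-31): 71 out of 365
Tax = $311000 × 3% × 71/365 = $1814.8767

$1814.88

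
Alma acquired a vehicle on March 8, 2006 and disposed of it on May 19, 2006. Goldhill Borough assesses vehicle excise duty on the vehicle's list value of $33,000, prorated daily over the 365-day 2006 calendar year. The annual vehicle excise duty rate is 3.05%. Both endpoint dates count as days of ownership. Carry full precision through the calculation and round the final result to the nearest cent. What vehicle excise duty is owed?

$201.30

Days held (March 8 – May 19, 2006): 73 out of 365
Tax = $33,000 × 3.05% × 73/365 = $201.3000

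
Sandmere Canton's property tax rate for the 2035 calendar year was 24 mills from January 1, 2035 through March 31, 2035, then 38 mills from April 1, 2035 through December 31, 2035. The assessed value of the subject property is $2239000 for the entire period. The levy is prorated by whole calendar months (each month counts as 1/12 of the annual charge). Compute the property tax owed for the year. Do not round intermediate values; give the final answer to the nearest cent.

$77245.50

January 1 – March 31, 2035: 3 months at 24 mills → $2239000 × 2.4% × 3/12 = $13434.0000
April 1 – December 31, 2035: 9 months at 38 mills → $2239000 × 3.8% × 9/12 = $63811.5000
Total = $77245.5000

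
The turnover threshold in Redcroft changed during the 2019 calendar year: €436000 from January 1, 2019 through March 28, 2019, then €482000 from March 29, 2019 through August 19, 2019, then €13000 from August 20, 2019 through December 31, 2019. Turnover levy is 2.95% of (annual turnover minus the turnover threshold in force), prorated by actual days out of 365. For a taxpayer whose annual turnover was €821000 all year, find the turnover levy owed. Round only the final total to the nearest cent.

€15403.28

January 1 – March 28, 2019: 87 days, exemption €436000 → (€821000 − €436000) × 2.95% × 87/365 = €2707.1301
March 29 – August 19, 2019: 144 days, exemption €482000 → (€821000 − €482000) × 2.95% × 144/365 = €3945.4027
August 20 – December 31, 2019: 134 days, exemption €13000 → (€821000 − €13000) × 2.95% × 134/365 = €8750.7507
Total = €15403.2836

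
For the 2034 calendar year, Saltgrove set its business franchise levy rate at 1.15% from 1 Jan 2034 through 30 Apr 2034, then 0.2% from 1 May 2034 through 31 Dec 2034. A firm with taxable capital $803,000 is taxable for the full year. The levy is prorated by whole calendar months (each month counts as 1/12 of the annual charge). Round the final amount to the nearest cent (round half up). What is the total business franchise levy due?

$4,148.83

1 Jan – 30 Apr 2034: 4 months at 1.15% → $803,000 × 1.15% × 4/12 = $3,078.1667
1 May – 31 Dec 2034: 8 months at 0.2% → $803,000 × 0.2% × 8/12 = $1,070.6667
Total = $4,148.8333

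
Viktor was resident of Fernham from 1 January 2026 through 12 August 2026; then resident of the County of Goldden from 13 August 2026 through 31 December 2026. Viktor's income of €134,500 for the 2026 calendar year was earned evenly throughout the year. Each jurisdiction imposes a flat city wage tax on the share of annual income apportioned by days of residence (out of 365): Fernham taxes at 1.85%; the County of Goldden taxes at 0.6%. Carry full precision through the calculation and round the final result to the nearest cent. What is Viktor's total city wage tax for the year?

Fernham, 1 January – 12 August 2026: 224 days → €134,500 × 1.85% × 224/365 = €1,527.0356
The County of Goldden, 13 August – 31 December 2026: 141 days → €134,500 × 0.6% × 141/365 = €311.7452
Total = €1,838.7808

€1,838.78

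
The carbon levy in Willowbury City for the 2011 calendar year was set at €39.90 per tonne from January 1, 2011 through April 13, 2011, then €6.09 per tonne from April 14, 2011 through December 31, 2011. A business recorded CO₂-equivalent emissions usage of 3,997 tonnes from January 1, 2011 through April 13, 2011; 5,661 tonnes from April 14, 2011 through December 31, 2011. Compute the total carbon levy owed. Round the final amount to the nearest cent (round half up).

€193,955.79

January 1 – April 13, 2011: 3,997 tonnes at €39.90/tonne → €159,480.30
April 14 – December 31, 2011: 5,661 tonnes at €6.09/tonne → €34,475.49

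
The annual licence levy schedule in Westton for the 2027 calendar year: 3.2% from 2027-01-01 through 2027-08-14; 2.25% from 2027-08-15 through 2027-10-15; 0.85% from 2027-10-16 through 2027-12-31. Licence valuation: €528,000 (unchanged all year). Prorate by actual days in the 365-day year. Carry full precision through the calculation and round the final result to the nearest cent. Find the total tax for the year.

€13,426.39

2027-01-01 to 2027-08-14: 226 days at 3.2% → €528,000 × 3.2% × 226/365 = €10,461.6329
2027-08-15 to 2027-10-15: 62 days at 2.25% → €528,000 × 2.25% × 62/365 = €2,017.9726
2027-10-16 to 2027-12-31: 77 days at 0.85% → €528,000 × 0.85% × 77/365 = €946.7836
Total = €13,426.3890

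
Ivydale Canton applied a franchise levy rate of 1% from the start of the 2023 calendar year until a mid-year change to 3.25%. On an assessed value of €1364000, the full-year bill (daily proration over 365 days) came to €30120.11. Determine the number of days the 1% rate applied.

169 days

Let d = days at the first rate; then 365 − d days at the second rate.
€1364000 × [1%·d + 3.25%·(365−d)] / 365 = €30120.11
Solving gives d = 169, so the new rate took effect on June 19, 2023.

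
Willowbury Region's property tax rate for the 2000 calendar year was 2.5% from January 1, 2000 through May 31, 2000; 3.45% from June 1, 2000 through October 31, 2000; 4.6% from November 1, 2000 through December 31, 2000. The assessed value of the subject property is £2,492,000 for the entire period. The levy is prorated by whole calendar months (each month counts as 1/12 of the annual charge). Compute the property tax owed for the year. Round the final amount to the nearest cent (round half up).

£80,886.17

January 1 – May 31, 2000: 5 months at 2.5% → £2,492,000 × 2.5% × 5/12 = £25,958.3333
June 1 – October 31, 2000: 5 months at 3.45% → £2,492,000 × 3.45% × 5/12 = £35,822.5000
November 1 – December 31, 2000: 2 months at 4.6% → £2,492,000 × 4.6% × 2/12 = £19,105.3333
Total = £80,886.1667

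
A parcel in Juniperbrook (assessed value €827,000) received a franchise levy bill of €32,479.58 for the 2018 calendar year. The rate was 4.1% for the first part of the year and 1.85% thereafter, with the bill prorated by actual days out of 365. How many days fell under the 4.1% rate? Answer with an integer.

Let d = days at the first rate; then 365 − d days at the second rate.
€827,000 × [4.1%·d + 1.85%·(365−d)] / 365 = €32,479.58
Solving gives d = 337, so the new rate took effect on 4 December 2018.

337 days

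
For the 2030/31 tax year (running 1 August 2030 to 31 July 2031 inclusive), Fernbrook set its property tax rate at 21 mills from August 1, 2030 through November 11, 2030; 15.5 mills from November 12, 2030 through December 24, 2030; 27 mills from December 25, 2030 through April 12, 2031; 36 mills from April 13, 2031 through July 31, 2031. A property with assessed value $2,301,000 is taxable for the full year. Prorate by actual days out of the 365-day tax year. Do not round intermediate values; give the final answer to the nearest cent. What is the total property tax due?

August 1 – November 11, 2030: 103 days at 21 mills → $2,301,000 × 2.1% × 103/365 = $13,635.7890
November 12 – December 24, 2030: 43 days at 15.5 mills → $2,301,000 × 1.55% × 43/365 = $4,201.6890
December 25, 2030 – April 12, 2031: 109 days at 27 mills → $2,301,000 × 2.7% × 109/365 = $18,552.9945
April 13 – July 31, 2031: 110 days at 36 mills → $2,301,000 × 3.6% × 110/365 = $24,964.2740
Total = $61,354.7466

$61,354.75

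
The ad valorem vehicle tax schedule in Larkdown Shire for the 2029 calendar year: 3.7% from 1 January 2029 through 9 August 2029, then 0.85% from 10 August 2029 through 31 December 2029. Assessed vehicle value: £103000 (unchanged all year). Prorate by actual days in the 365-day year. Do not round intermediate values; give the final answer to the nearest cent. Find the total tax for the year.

1 January – 9 August 2029: 221 days at 3.7% → £103000 × 3.7% × 221/365 = £2307.4822
10 August – 31 December 2029: 144 days at 0.85% → £103000 × 0.85% × 144/365 = £345.4027
Total = £2652.8849

£2652.88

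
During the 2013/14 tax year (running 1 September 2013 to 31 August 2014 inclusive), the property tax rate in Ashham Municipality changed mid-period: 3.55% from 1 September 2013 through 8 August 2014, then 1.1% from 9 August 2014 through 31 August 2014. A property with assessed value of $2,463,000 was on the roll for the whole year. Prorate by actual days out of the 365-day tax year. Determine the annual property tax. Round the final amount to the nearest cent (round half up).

1 September 2013 – 8 August 2014: 342 days at 3.55% → $2,463,000 × 3.55% × 342/365 = $81,926.8027
9 August – 31 August 2014: 23 days at 1.1% → $2,463,000 × 1.1% × 23/365 = $1,707.2301
Total = $83,634.0329

$83,634.03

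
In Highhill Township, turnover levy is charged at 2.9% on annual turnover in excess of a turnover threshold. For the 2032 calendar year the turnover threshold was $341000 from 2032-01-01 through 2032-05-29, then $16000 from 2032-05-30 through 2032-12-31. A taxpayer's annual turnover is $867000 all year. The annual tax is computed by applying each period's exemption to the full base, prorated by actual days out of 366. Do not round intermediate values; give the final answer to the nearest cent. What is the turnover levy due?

$20816.30

2032-01-01 to 2032-05-29: 150 days, exemption $341000 → ($867000 − $341000) × 2.9% × 150/366 = $6251.6393
2032-05-30 to 2032-12-31: 216 days, exemption $16000 → ($867000 − $16000) × 2.9% × 216/366 = $14564.6557
Total = $20816.2951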